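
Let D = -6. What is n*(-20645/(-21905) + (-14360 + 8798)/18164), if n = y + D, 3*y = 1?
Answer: -430372289/119364726 ≈ -3.6055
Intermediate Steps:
y = 1/3 (y = (1/3)*1 = 1/3 ≈ 0.33333)
n = -17/3 (n = 1/3 - 6 = -17/3 ≈ -5.6667)
n*(-20645/(-21905) + (-14360 + 8798)/18164) = -17*(-20645/(-21905) + (-14360 + 8798)/18164)/3 = -17*(-20645*(-1/21905) - 5562*1/18164)/3 = -17*(4129/4381 - 2781/9082)/3 = -17/3*25316017/39788242 = -430372289/119364726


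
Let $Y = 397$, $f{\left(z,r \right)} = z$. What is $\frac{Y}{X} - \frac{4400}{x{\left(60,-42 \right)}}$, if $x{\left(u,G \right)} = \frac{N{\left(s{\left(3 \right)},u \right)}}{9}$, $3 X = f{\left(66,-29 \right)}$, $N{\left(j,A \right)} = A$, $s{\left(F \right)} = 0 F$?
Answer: $- \frac{14123}{22} \approx -641.95$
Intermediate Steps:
$s{\left(F \right)} = 0$
$X = 22$ ($X = \frac{1}{3} \cdot 66 = 22$)
$x{\left(u,G \right)} = \frac{u}{9}$
$\frac{Y}{X} - \frac{4400}{x{\left(60,-42 \right)}} = \frac{397}{22} - \frac{4400}{\frac{1}{9} \cdot 60} = 397 \cdot \frac{1}{22} - \frac{4400}{\frac{20}{3}} = \frac{397}{22} - 660 = - \frac{14123}{22}$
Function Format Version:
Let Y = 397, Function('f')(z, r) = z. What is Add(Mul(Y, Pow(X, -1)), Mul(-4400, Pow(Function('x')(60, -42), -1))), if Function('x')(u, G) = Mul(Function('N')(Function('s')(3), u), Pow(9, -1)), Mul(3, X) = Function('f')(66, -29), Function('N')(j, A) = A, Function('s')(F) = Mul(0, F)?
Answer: Rational(-14123, 22) ≈ -641.95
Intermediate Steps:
Function('s')(F) = 0
X = 22 (X = Mul(Rational(1, 3), 66) = 22)
Function('x')(u, G) = Mul(Rational(1, 9), u) (Function('x')(u, G) = Mul(u, Pow(9, -1)) = Mul(u, Rational(1, 9)) = Mul(Rational(1, 9), u))
Add(Mul(Y, Pow(X, -1)), Mul(-4400, Pow(Function('x')(60, -42), -1))) = Add(Mul(397, Pow(22, -1)), Mul(-4400, Pow(Mul(Rational(1, 9), 60), -1))) = Add(Mul(397, Rational(1, 22)), Mul(-4400, Pow(Rational(20, 3), -1))) = Add(Rational(397, 22), Mul(-4400, Rational(3, 20))) = Add(Rational(397, 22), -660) = Rational(-14123, 22)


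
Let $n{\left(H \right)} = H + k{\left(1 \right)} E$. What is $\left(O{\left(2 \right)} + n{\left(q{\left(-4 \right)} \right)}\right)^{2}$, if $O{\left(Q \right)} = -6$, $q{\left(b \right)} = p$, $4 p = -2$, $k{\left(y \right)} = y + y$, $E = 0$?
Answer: $\frac{169}{4} \approx 42.25$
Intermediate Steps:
$k{\left(y \right)} = 2 y$
$p = - \frac{1}{2}$ ($p = \frac{1}{4} \left(-2\right) = - \frac{1}{2} \approx -0.5$)
$q{\left(b \right)} = - \frac{1}{2}$
$n{\left(H \right)} = H$ ($n{\left(H \right)} = H + 2 \cdot 1 \cdot 0 = H + 2 \cdot 0 = H + 0 = H$)
$\left(O{\left(2 \right)} + n{\left(q{\left(-4 \right)} \right)}\right)^{2} = \left(-6 - \frac{1}{2}\right)^{2} = \left(- \frac{13}{2}\right)^{2} = \frac{169}{4}$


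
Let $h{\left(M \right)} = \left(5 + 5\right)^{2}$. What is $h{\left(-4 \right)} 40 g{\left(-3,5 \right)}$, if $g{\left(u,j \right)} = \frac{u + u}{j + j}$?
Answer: $-2400$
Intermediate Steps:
$h{\left(M \right)} = 100$ ($h{\left(M \right)} = 10^{2} = 100$)
$g{\left(u,j \right)} = \frac{u}{j}$ ($g{\left(u,j \right)} = \frac{2 u}{2 j} = 2 u \frac{1}{2 j} = \frac{u}{j}$)
$h{\left(-4 \right)} 40 g{\left(-3,5 \right)} = 100 \cdot 40 \left(- \frac{3}{5}\right) = 4000 \left(\left(-3\right) \frac{1}{5}\right) = 4000 \left(- \frac{3}{5}\right) = -2400$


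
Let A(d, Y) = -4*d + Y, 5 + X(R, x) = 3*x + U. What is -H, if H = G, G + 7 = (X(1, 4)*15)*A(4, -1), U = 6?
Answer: 3322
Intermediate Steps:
X(R, x) = 1 + 3*x (X(R, x) = -5 + (3*x + 6) = -5 + (6 + 3*x) = 1 + 3*x)
A(d, Y) = Y - 4*d
G = -3322 (G = -7 + ((1 + 3*4)*15)*(-1 - 4*4) = -7 + ((1 + 12)*15)*(-1 - 16) = -7 + (13*15)*(-17) = -7 + 195*(-17) = -7 - 3315 = -3322)
H = -3322
-H = -1*(-3322) = 3322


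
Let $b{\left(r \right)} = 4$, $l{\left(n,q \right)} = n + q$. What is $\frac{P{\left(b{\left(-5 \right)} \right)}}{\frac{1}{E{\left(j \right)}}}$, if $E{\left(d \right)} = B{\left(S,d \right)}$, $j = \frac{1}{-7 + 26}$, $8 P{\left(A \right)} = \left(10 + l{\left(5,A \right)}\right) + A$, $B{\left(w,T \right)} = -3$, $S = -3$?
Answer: $- \frac{69}{8} \approx -8.625$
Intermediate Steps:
$P{\left(A \right)} = \frac{15}{8} + \frac{A}{4}$ ($P{\left(A \right)} = \frac{\left(10 + \left(5 + A\right)\right) + A}{8} = \frac{\left(15 + A\right) + A}{8} = \frac{15 + 2 A}{8} = \frac{15}{8} + \frac{A}{4}$)
$j = \frac{1}{19} \approx 0.052632$
$E{\left(d \right)} = -3$
$\frac{P{\left(b{\left(-5 \right)} \right)}}{\frac{1}{E{\left(j \right)}}} = \frac{\frac{15}{8} + \frac{1}{4} \cdot 4}{\frac{1}{-3}} = \frac{\frac{15}{8} + 1}{- \frac{1}{3}} = \frac{23}{8} \left(-3\right) = - \frac{69}{8}$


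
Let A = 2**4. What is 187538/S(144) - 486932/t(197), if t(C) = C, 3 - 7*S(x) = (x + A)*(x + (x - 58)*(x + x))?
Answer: -149317627042/60401973 ≈ -2472.1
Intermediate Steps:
A = 16
S(x) = 3/7 - (16 + x)*(x + 2*x*(-58 + x))/7 (S(x) = 3/7 - (x + 16)*(x + (x - 58)*(x + x))/7 = 3/7 - (16 + x)*(x + (-58 + x)*(2*x))/7 = 3/7 - (16 + x)*(x + 2*x*(-58 + x))/7)
187538/S(144) - 486932/t(197) = 187538/(3/7 - 2/7*144**3 + (83/7)*144**2 + (1840/7)*144) - 486932/197 = 187538/(3/7 - 2/7*2985984 + (83/7)*20736 + 264960/7) - 486932*1/197 = 187538/(3/7 - 5971968/7 + 1721088/7 + 264960/7) - 486932/197 = 187538/(-3985917/7) - 486932/197 = 187538*(-7/3985917) - 486932/197 = -100982/306609 - 486932/197 = -149317627042/60401973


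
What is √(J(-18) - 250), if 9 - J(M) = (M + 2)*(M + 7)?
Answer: I*√417 ≈ 20.421*I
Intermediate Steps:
J(M) = 9 - (2 + M)*(7 + M) (J(M) = 9 - (M + 2)*(M + 7) = 9 - (2 + M)*(7 + M))
√(J(-18) - 250) = √((-5 - 1*(-18)² - 9*(-18)) - 250) = √((-5 - 1*324 + 162) - 250) = √((-5 - 324 + 162) - 250) = √(-167 - 250) = √(-417) = I*√417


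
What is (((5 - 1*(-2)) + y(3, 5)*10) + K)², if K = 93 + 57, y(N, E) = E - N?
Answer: 31329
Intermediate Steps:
K = 150
(((5 - 1*(-2)) + y(3, 5)*10) + K)² = (((5 - 1*(-2)) + (5 - 1*3)*10) + 150)² = (((5 + 2) + (5 - 3)*10) + 150)² = ((7 + 2*10) + 150)² = ((7 + 20) + 150)² = (27 + 150)² = 177² = 31329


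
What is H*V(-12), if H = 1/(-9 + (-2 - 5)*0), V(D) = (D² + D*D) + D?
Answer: -92/3 ≈ -30.667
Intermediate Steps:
V(D) = D + 2*D² (V(D) = (D² + D²) + D = 2*D² + D = D + 2*D²)
H = -⅑ (H = 1/(-9 - 7*0) = 1/(-9 + 0) = 1/(-9) = -⅑ ≈ -0.11111)
H*V(-12) = -(-4)*(1 + 2*(-12))/3 = -(-4)*(1 - 24)/3 = -(-4)*(-23)/3 = -⅑*276 = -92/3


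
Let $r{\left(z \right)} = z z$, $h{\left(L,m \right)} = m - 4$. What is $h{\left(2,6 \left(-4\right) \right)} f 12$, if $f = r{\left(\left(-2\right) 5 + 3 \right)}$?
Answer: $-16464$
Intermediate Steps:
$h{\left(L,m \right)} = -4 + m$ ($h{\left(L,m \right)} = m - 4 = -4 + m$)
$r{\left(z \right)} = z^{2}$
$f = 49$ ($f = \left(\left(-2\right) 5 + 3\right)^{2} = \left(-10 + 3\right)^{2} = \left(-7\right)^{2} = 49$)
$h{\left(2,6 \left(-4\right) \right)} f 12 = \left(-4 + 6 \left(-4\right)\right) 49 \cdot 12 = \left(-4 - 24\right) 49 \cdot 12 = \left(-28\right) 49 \cdot 12 = \left(-1372\right) 12 = -16464$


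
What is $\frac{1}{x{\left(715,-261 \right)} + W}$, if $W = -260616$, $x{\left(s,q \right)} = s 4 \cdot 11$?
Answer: $- \frac{1}{229156} \approx -4.3638 \cdot 10^{-6}$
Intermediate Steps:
$x{\left(s,q \right)} = 44 s$ ($x{\left(s,q \right)} = 4 s 11 = 44 s$)
$\frac{1}{x{\left(715,-261 \right)} + W} = \frac{1}{44 \cdot 715 - 260616} = \frac{1}{31460 - 260616} = \frac{1}{-229156} = - \frac{1}{229156}$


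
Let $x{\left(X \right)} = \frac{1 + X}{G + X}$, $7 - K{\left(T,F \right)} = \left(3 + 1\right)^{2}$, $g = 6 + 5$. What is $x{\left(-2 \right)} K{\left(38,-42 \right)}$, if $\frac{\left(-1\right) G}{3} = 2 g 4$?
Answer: $- \frac{9}{266} \approx -0.033835$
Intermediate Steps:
$g = 11$
$G = -264$ ($G = - 3 \cdot 2 \cdot 11 \cdot 4 = - 3 \cdot 22 \cdot 4 = \left(-3\right) 88 = -264$)
$K{\left(T,F \right)} = -9$ ($K{\left(T,F \right)} = 7 - \left(3 + 1\right)^{2} = 7 - 4^{2} = 7 - 16 = -9$)
$x{\left(X \right)} = \frac{1 + X}{-264 + X}$
$x{\left(-2 \right)} K{\left(38,-42 \right)} = \frac{1 - 2}{-264 - 2} \left(-9\right) = \frac{1}{-266} \left(-1\right) \left(-9\right) = \left(- \frac{1}{266}\right) \left(-1\right) \left(-9\right) = \frac{1}{266} \left(-9\right) = - \frac{9}{266}$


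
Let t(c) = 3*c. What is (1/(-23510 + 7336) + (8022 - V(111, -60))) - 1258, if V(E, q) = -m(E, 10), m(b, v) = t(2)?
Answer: 109497979/16174 ≈ 6770.0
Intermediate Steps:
m(b, v) = 6 (m(b, v) = 3*2 = 6)
V(E, q) = -6 (V(E, q) = -1*6 = -6)
(1/(-23510 + 7336) + (8022 - V(111, -60))) - 1258 = (1/(-23510 + 7336) + (8022 - 1*(-6))) - 1258 = (1/(-16174) + (8022 + 6)) - 1258 = (-1/16174 + 8028) - 1258 = 129844871/16174 - 1258 = 109497979/16174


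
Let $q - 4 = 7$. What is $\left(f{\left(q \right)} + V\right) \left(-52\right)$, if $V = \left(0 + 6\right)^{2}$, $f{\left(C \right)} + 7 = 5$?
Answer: $-1768$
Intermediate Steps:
$q = 11$ ($q = 4 + 7 = 11$)
$f{\left(C \right)} = -2$ ($f{\left(C \right)} = -7 + 5 = -2$)
$V = 36$ ($V = 6^{2} = 36$)
$\left(f{\left(q \right)} + V\right) \left(-52\right) = \left(-2 + 36\right) \left(-52\right) = 34 \left(-52\right) = -1768$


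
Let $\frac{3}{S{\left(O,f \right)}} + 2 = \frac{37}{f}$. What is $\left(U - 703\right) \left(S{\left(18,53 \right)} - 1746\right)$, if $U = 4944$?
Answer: $- \frac{170534851}{23} \approx -7.4146 \cdot 10^{6}$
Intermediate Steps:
$S{\left(O,f \right)} = \frac{3}{-2 + \frac{37}{f}}$
$\left(U - 703\right) \left(S{\left(18,53 \right)} - 1746\right) = \left(4944 - 703\right) \left(\left(-3\right) 53 \frac{1}{-37 + 2 \cdot 53} - 1746\right) = 4241 \left(\left(-3\right) 53 \frac{1}{-37 + 106} - 1746\right) = 4241 \left(\left(-3\right) 53 \cdot \frac{1}{69} - 1746\right) = 4241 \left(- \frac{53}{23} - 1746\right) = 4241 \left(- \frac{40211}{23}\right) = - \frac{170534851}{23}$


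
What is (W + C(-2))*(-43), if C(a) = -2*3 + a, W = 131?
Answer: -5289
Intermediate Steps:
C(a) = -6 + a
(W + C(-2))*(-43) = (131 + (-6 - 2))*(-43) = (131 - 8)*(-43) = 123*(-43) = -5289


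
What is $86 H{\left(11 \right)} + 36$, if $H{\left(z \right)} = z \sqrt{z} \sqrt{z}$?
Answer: $10442$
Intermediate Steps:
$H{\left(z \right)} = z^{2}$ ($H{\left(z \right)} = z^{\frac{3}{2}} \sqrt{z} = z^{2}$)
$86 H{\left(11 \right)} + 36 = 86 \cdot 11^{2} + 36 = 86 \cdot 121 + 36 = 10406 + 36 = 10442$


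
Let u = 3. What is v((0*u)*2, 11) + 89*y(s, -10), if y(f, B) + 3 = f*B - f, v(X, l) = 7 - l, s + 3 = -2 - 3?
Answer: 7561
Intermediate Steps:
s = -8 (s = -3 + (-2 - 3) = -3 - 5 = -8)
y(f, B) = -3 - f + B*f (y(f, B) = -3 + (f*B - f) = -3 + (B*f - f) = -3 + (-f + B*f) = -3 - f + B*f)
v((0*u)*2, 11) + 89*y(s, -10) = (7 - 1*11) + 89*(-3 - 1*(-8) - 10*(-8)) = (7 - 11) + 89*(-3 + 8 + 80) = -4 + 89*85 = -4 + 7565 = 7561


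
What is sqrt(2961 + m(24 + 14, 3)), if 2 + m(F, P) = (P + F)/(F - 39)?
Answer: sqrt(2918) ≈ 54.018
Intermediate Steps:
m(F, P) = -2 + (F + P)/(-39 + F) (m(F, P) = -2 + (P + F)/(F - 39) = -2 + (F + P)/(-39 + F))
sqrt(2961 + m(24 + 14, 3)) = sqrt(2961 + (78 + 3 - (24 + 14))/(-39 + (24 + 14))) = sqrt(2961 + (78 + 3 - 1*38)/(-39 + 38)) = sqrt(2961 + (78 + 3 - 38)/(-1)) = sqrt(2961 - 1*43) = sqrt(2961 - 43) = sqrt(2918)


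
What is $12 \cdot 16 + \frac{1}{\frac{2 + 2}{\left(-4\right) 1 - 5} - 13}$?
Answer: $\frac{23223}{121} \approx 191.93$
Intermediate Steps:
$12 \cdot 16 + \frac{1}{\frac{2 + 2}{\left(-4\right) 1 - 5} - 13} = 192 + \frac{1}{\frac{4}{-4 - 5} - 13} = 192 + \frac{1}{\frac{4}{-9} - 13} = 192 + \frac{1}{4 \left(- \frac{1}{9}\right) - 13} = 192 + \frac{1}{- \frac{4}{9} - 13} = 192 + \frac{1}{- \frac{121}{9}} = 192 - \frac{9}{121} = \frac{23223}{121}$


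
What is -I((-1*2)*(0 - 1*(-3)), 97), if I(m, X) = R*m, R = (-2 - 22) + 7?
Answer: -102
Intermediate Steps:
R = -17 (R = -24 + 7 = -17)
I(m, X) = -17*m
-I((-1*2)*(0 - 1*(-3)), 97) = -(-17)*(-1*2)*(0 - 1*(-3)) = -(-17)*(-2*(0 + 3)) = -(-17)*(-2*3) = -(-17)*(-6) = -1*102 = -102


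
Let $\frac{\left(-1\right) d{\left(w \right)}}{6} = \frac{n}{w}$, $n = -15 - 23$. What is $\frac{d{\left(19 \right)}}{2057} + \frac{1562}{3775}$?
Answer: $\frac{3258334}{7765175} \approx 0.41961$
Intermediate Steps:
$n = -38$
$d{\left(w \right)} = \frac{228}{w}$ ($d{\left(w \right)} = - 6 \left(- \frac{38}{w}\right) = \frac{228}{w}$)
$\frac{d{\left(19 \right)}}{2057} + \frac{1562}{3775} = \frac{228 \cdot \frac{1}{19}}{2057} + \frac{1562}{3775} = 228 \cdot \frac{1}{19} \cdot \frac{1}{2057} + 1562 \cdot \frac{1}{3775} = 12 \cdot \frac{1}{2057} + \frac{1562}{3775} = \frac{12}{2057} + \frac{1562}{3775} = \frac{3258334}{7765175}$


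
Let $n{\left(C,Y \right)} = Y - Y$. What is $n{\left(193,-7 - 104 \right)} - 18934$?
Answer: $-18934$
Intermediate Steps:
$n{\left(C,Y \right)} = 0$
$n{\left(193,-7 - 104 \right)} - 18934 = 0 - 18934 = -18934$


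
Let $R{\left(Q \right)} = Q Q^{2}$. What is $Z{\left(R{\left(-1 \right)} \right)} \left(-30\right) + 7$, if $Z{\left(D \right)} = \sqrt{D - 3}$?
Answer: $7 - 60 i \approx 7.0 - 60.0 i$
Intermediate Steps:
$R{\left(Q \right)} = Q^{3}$
$Z{\left(D \right)} = \sqrt{-3 + D}$
$Z{\left(R{\left(-1 \right)} \right)} \left(-30\right) + 7 = \sqrt{-3 + \left(-1\right)^{3}} \left(-30\right) + 7 = \sqrt{-3 - 1} \left(-30\right) + 7 = \sqrt{-4} \left(-30\right) + 7 = 2 i \left(-30\right) + 7 = - 60 i + 7 = 7 - 60 i$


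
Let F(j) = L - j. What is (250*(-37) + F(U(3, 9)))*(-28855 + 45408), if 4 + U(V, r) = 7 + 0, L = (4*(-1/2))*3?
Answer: -153264227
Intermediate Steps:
L = -6 (L = (4*(-1*½))*3 = (4*(-½))*3 = -2*3 = -6)
U(V, r) = 3 (U(V, r) = -4 + (7 + 0) = -4 + 7 = 3)
F(j) = -6 - j
(250*(-37) + F(U(3, 9)))*(-28855 + 45408) = (250*(-37) + (-6 - 1*3))*(-28855 + 45408) = (-9250 + (-6 - 3))*16553 = (-9250 - 9)*16553 = -9259*16553 = -153264227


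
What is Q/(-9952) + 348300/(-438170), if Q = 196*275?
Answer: -15746305/2535272 ≈ -6.2109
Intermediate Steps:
Q = 53900
Q/(-9952) + 348300/(-438170) = 53900/(-9952) + 348300/(-438170) = 53900*(-1/9952) + 348300*(-1/438170) = -13475/2488 - 810/1019 = -15746305/2535272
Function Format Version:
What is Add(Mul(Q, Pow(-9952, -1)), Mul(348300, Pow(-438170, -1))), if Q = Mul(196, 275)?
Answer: Rational(-15746305, 2535272) ≈ -6.2109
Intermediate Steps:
Q = 53900
Add(Mul(Q, Pow(-9952, -1)), Mul(348300, Pow(-438170, -1))) = Add(Mul(53900, Pow(-9952, -1)), Mul(348300, Pow(-438170, -1))) = Add(Mul(53900, Rational(-1, 9952)), Mul(348300, Rational(-1, 438170))) = Add(Rational(-13475, 2488), Rational(-810, 1019)) = Rational(-15746305, 2535272)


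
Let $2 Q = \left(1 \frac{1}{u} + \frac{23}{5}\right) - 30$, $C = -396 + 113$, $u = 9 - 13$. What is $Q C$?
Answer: $\frac{145179}{40} \approx 3629.5$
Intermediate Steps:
$u = -4$ ($u = 9 - 13 = -4$)
$C = -283$
$Q = - \frac{513}{40}$ ($Q = \frac{\left(1 \frac{1}{-4} + \frac{23}{5}\right) - 30}{2} = \frac{\left(1 \left(- \frac{1}{4}\right) + 23 \cdot \frac{1}{5}\right) - 30}{2} = \frac{\left(- \frac{1}{4} + \frac{23}{5}\right) - 30}{2} = \frac{\frac{87}{20} - 30}{2} = \frac{1}{2} \left(- \frac{513}{20}\right) = - \frac{513}{40} \approx -12.825$)
$Q C = \left(- \frac{513}{40}\right) \left(-283\right) = \frac{145179}{40}$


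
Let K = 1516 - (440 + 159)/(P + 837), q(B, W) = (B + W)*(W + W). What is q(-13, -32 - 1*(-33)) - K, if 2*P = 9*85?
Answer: -3754862/2439 ≈ -1539.5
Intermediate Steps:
P = 765/2 (P = (9*85)/2 = (1/2)*765 = 765/2 ≈ 382.50)
q(B, W) = 2*W*(B + W) (q(B, W) = (B + W)*(2*W) = 2*W*(B + W))
K = 3696326/2439 (K = 1516 - (440 + 159)/(765/2 + 837) = 1516 - 599/2439/2 = 1516 - 599*2/2439 = 1516 - 1*1198/2439 = 1516 - 1198/2439 = 3696326/2439 ≈ 1515.5)
q(-13, -32 - 1*(-33)) - K = 2*(-32 - 1*(-33))*(-13 + (-32 - 1*(-33))) - 1*3696326/2439 = 2*(-32 + 33)*(-13 + (-32 + 33)) - 3696326/2439 = 2*1*(-13 + 1) - 3696326/2439 = 2*1*(-12) - 3696326/2439 = -24 - 3696326/2439 = -3754862/2439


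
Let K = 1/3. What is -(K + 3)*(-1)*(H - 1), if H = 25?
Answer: 80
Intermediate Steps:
K = ⅓ ≈ 0.33333
-(K + 3)*(-1)*(H - 1) = -(⅓ + 3)*(-1)*(25 - 1) = -(10/3)*(-1)*24 = -(-10)*24/3 = -1*(-80) = 80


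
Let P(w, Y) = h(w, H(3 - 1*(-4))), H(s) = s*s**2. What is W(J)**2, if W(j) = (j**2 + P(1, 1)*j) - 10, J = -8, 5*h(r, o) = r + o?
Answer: 6160324/25 ≈ 2.4641e+5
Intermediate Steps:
H(s) = s**3
h(r, o) = o/5 + r/5 (h(r, o) = (r + o)/5 = (o + r)/5 = o/5 + r/5)
P(w, Y) = 343/5 + w/5 (P(w, Y) = (3 - 1*(-4))**3/5 + w/5 = (3 + 4)**3/5 + w/5 = (1/5)*7**3 + w/5 = (1/5)*343 + w/5 = 343/5 + w/5)
W(j) = -10 + j**2 + 344*j/5 (W(j) = (j**2 + (343/5 + (1/5)*1)*j) - 10 = (j**2 + (343/5 + 1/5)*j) - 10 = (j**2 + 344*j/5) - 10 = -10 + j**2 + 344*j/5)
W(J)**2 = (-10 + (-8)**2 + (344/5)*(-8))**2 = (-10 + 64 - 2752/5)**2 = (-2482/5)**2 = 6160324/25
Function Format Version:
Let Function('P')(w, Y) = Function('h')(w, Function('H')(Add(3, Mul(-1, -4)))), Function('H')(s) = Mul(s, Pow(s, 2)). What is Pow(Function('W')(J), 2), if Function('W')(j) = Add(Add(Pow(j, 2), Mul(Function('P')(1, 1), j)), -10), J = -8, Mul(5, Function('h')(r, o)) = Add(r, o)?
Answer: Rational(6160324, 25) ≈ 2.4641e+5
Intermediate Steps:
Function('H')(s) = Pow(s, 3)
Function('h')(r, o) = Add(Mul(Rational(1, 5), o), Mul(Rational(1, 5), r)) (Function('h')(r, o) = Mul(Rational(1, 5), Add(r, o)) = Mul(Rational(1, 5), Add(o, r)) = Add(Mul(Rational(1, 5), o), Mul(Rational(1, 5), r)))
Function('P')(w, Y) = Add(Rational(343, 5), Mul(Rational(1, 5), w)) (Function('P')(w, Y) = Add(Mul(Rational(1, 5), Pow(Add(3, Mul(-1, -4)), 3)), Mul(Rational(1, 5), w)) = Add(Mul(Rational(1, 5), Pow(Add(3, 4), 3)), Mul(Rational(1, 5), w)) = Add(Mul(Rational(1, 5), Pow(7, 3)), Mul(Rational(1, 5), w)) = Add(Mul(Rational(1, 5), 343), Mul(Rational(1, 5), w)) = Add(Rational(343, 5), Mul(Rational(1, 5), w)))
Function('W')(j) = Add(-10, Pow(j, 2), Mul(Rational(344, 5), j)) (Function('W')(j) = Add(Add(Pow(j, 2), Mul(Add(Rational(343, 5), Mul(Rational(1, 5), 1)), j)), -10) = Add(Add(Pow(j, 2), Mul(Add(Rational(343, 5), Rational(1, 5)), j)), -10) = Add(Add(Pow(j, 2), Mul(Rational(344, 5), j)), -10) = Add(-10, Pow(j, 2), Mul(Rational(344, 5), j)))
Pow(Function('W')(J), 2) = Pow(Add(-10, Pow(-8, 2), Mul(Rational(344, 5), -8)), 2) = Pow(Add(-10, 64, Rational(-2752, 5)), 2) = Pow(Rational(-2482, 5), 2) = Rational(6160324, 25)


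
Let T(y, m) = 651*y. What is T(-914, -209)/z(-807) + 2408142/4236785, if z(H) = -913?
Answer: 2523145023636/3868184705 ≈ 652.28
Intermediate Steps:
T(-914, -209)/z(-807) + 2408142/4236785 = (651*(-914))/(-913) + 2408142/4236785 = -595014*(-1/913) + 2408142*(1/4236785) = 595014/913 + 2408142/4236785 = 2523145023636/3868184705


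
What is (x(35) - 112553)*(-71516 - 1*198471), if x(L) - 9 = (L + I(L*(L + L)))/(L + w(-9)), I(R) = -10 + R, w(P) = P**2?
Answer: 3524040145823/116 ≈ 3.0380e+10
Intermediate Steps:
x(L) = 9 + (-10 + L + 2*L**2)/(81 + L) (x(L) = 9 + (L + (-10 + L*(L + L)))/(L + (-9)**2) = 9 + (L + (-10 + L*(2*L)))/(L + 81) = 9 + (L + (-10 + 2*L**2))/(81 + L) = 9 + (-10 + L + 2*L**2)/(81 + L))
(x(35) - 112553)*(-71516 - 1*198471) = ((719 + 2*35**2 + 10*35)/(81 + 35) - 112553)*(-71516 - 1*198471) = ((719 + 2*1225 + 350)/116 - 112553)*(-71516 - 198471) = ((719 + 2450 + 350)/116 - 112553)*(-269987) = ((1/116)*3519 - 112553)*(-269987) = (3519/116 - 112553)*(-269987) = -13052629/116*(-269987) = 3524040145823/116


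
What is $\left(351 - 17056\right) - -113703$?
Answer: $96998$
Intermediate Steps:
$\left(351 - 17056\right) - -113703 = \left(351 - 17056\right) + 113703 = -16705 + 113703 = 96998$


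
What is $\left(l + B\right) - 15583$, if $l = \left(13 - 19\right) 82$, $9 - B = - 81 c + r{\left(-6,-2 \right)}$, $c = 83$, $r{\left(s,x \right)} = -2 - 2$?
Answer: $-9339$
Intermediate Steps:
$r{\left(s,x \right)} = -4$
$B = 6736$ ($B = 9 - \left(\left(-81\right) 83 - 4\right) = 9 - \left(-6723 - 4\right) = 9 - -6727 = 9 + 6727 = 6736$)
$l = -492$ ($l = \left(-6\right) 82 = -492$)
$\left(l + B\right) - 15583 = \left(-492 + 6736\right) - 15583 = 6244 - 15583 = -9339$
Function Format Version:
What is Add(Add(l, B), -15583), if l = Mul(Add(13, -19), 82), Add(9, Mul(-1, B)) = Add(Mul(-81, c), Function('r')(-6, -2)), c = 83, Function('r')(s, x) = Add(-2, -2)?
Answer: -9339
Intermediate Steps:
Function('r')(s, x) = -4
B = 6736 (B = Add(9, Mul(-1, Add(Mul(-81, 83), -4))) = Add(9, Mul(-1, Add(-6723, -4))) = Add(9, Mul(-1, -6727)) = Add(9, 6727) = 6736)
l = -492 (l = Mul(-6, 82) = -492)
Add(Add(l, B), -15583) = Add(Add(-492, 6736), -15583) = Add(6244, -15583) = -9339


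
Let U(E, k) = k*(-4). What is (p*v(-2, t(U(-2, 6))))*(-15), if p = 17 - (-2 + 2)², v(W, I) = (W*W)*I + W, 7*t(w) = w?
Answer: 28050/7 ≈ 4007.1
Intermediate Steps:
U(E, k) = -4*k
t(w) = w/7
v(W, I) = W + I*W² (v(W, I) = W²*I + W = I*W² + W = W + I*W²)
p = 17 (p = 17 - 1*0² = 17 - 1*0 = 17 + 0 = 17)
(p*v(-2, t(U(-2, 6))))*(-15) = (17*(-2*(1 + ((-4*6)/7)*(-2))))*(-15) = (17*(-2*(1 + ((⅐)*(-24))*(-2))))*(-15) = (17*(-2*(1 - 24/7*(-2))))*(-15) = (17*(-2*(1 + 48/7)))*(-15) = (17*(-2*55/7))*(-15) = (17*(-110/7))*(-15) = -1870/7*(-15) = 28050/7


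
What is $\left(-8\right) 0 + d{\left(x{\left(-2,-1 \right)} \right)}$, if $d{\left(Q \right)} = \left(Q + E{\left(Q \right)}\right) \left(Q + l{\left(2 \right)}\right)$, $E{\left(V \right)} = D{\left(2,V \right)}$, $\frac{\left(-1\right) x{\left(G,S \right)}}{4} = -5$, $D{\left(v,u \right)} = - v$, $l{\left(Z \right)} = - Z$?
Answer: $324$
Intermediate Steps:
$x{\left(G,S \right)} = 20$ ($x{\left(G,S \right)} = \left(-4\right) \left(-5\right) = 20$)
$E{\left(V \right)} = -2$ ($E{\left(V \right)} = \left(-1\right) 2 = -2$)
$d{\left(Q \right)} = \left(-2 + Q\right)^{2}$ ($d{\left(Q \right)} = \left(Q - 2\right) \left(Q - 2\right) = \left(-2 + Q\right) \left(Q - 2\right) = \left(-2 + Q\right) \left(-2 + Q\right) = \left(-2 + Q\right)^{2}$)
$\left(-8\right) 0 + d{\left(x{\left(-2,-1 \right)} \right)} = \left(-8\right) 0 + \left(4 + 20^{2} - 80\right) = 0 + \left(4 + 400 - 80\right) = 0 + 324 = 324$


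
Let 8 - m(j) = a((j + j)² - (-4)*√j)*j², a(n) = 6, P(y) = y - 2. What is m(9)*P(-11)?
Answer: 6214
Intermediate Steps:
P(y) = -2 + y
m(j) = 8 - 6*j²
m(9)*P(-11) = (8 - 6*9²)*(-2 - 11) = (8 - 6*81)*(-13) = (8 - 486)*(-13) = -478*(-13) = 6214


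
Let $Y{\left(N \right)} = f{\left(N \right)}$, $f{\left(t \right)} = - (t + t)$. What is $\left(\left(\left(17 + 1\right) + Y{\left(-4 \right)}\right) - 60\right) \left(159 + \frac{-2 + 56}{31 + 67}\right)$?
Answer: $- \frac{265812}{49} \approx -5424.7$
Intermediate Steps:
$f{\left(t \right)} = - 2 t$
$Y{\left(N \right)} = - 2 N$
$\left(\left(\left(17 + 1\right) + Y{\left(-4 \right)}\right) - 60\right) \left(159 + \frac{-2 + 56}{31 + 67}\right) = \left(\left(\left(17 + 1\right) - -8\right) - 60\right) \left(159 + \frac{-2 + 56}{31 + 67}\right) = \left(\left(18 + 8\right) - 60\right) \left(159 + \frac{54}{98}\right) = \left(26 - 60\right) \left(159 + 54 \cdot \frac{1}{98}\right) = - 34 \left(159 + \frac{27}{49}\right) = \left(-34\right) \frac{7818}{49} = - \frac{265812}{49}$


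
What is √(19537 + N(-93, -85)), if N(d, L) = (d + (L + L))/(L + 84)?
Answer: 30*√22 ≈ 140.71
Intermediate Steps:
N(d, L) = (d + 2*L)/(84 + L)
√(19537 + N(-93, -85)) = √(19537 + (-93 + 2*(-85))/(84 - 85)) = √(19537 + (-93 - 170)/(-1)) = √(19537 - 1*(-263)) = √(19537 + 263) = √19800 = 30*√22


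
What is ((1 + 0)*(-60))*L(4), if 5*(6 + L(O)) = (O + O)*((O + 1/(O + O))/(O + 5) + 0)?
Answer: 316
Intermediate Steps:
L(O) = -6 + 2*O*(O + 1/(2*O))/(5*(5 + O)) (L(O) = -6 + ((O + O)*((O + 1/(O + O))/(O + 5) + 0))/5 = -6 + ((2*O)*((O + 1/(2*O))/(5 + O) + 0))/5 = -6 + ((2*O)*((O + 1/(2*O))/(5 + O)))/5 = -6 + (2*O*(O + 1/(2*O))/(5 + O))/5 = -6 + 2*O*(O + 1/(2*O))/(5*(5 + O)))
((1 + 0)*(-60))*L(4) = ((1 + 0)*(-60))*((-149 - 30*4 + 2*4**2)/(5*(5 + 4))) = (1*(-60))*((1/5)*(-149 - 120 + 2*16)/9) = -12*(-149 - 120 + 32)/9 = -12*(-237)/9 = -60*(-79/15) = 316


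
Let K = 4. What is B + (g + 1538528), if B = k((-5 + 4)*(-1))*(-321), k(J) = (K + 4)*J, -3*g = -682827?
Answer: 1763569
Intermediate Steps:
g = 227609 (g = -⅓*(-682827) = 227609)
k(J) = 8*J (k(J) = (4 + 4)*J = 8*J)
B = -2568 (B = (8*((-5 + 4)*(-1)))*(-321) = (8*(-1*(-1)))*(-321) = (8*1)*(-321) = 8*(-321) = -2568)
B + (g + 1538528) = -2568 + (227609 + 1538528) = -2568 + 1766137 = 1763569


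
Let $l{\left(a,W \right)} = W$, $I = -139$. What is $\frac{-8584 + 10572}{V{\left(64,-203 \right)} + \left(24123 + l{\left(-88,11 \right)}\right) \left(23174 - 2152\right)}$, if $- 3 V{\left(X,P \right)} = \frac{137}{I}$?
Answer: $\frac{828996}{211562843453} \approx 3.9184 \cdot 10^{-6}$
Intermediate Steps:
$V{\left(X,P \right)} = \frac{137}{417}$ ($V{\left(X,P \right)} = - \frac{137 \frac{1}{-139}}{3} = - \frac{137 \left(- \frac{1}{139}\right)}{3} = \left(- \frac{1}{3}\right) \left(- \frac{137}{139}\right) = \frac{137}{417}$)
$\frac{-8584 + 10572}{V{\left(64,-203 \right)} + \left(24123 + l{\left(-88,11 \right)}\right) \left(23174 - 2152\right)} = \frac{-8584 + 10572}{\frac{137}{417} + \left(24123 + 11\right) \left(23174 - 2152\right)} = \frac{1988}{\frac{137}{417} + 24134 \cdot 21022} = \frac{1988}{\frac{137}{417} + 507344948} = \frac{1988}{\frac{211562843453}{417}} = 1988 \cdot \frac{417}{211562843453} = \frac{828996}{211562843453}$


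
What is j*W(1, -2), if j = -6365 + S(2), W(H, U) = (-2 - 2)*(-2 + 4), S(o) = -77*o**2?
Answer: 53384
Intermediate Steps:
W(H, U) = -8 (W(H, U) = -4*2 = -8)
j = -6673 (j = -6365 - 77*2**2 = -6365 - 77*4 = -6365 - 308 = -6673)
j*W(1, -2) = -6673*(-8) = 53384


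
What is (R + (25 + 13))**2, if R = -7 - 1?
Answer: 900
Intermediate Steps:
R = -8
(R + (25 + 13))**2 = (-8 + (25 + 13))**2 = (-8 + 38)**2 = 30**2 = 900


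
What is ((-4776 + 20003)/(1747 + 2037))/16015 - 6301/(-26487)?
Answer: 382248706309/1605132330120 ≈ 0.23814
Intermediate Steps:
((-4776 + 20003)/(1747 + 2037))/16015 - 6301/(-26487) = (15227/3784)*(1/16015) - 6301*(-1/26487) = (15227*(1/3784))*(1/16015) + 6301/26487 = (15227/3784)*(1/16015) + 6301/26487 = 15227/60600760 + 6301/26487 = 382248706309/1605132330120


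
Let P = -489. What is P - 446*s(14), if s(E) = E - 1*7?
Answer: -3611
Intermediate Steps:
s(E) = -7 + E (s(E) = E - 7 = -7 + E)
P - 446*s(14) = -489 - 446*(-7 + 14) = -489 - 446*7 = -489 - 3122 = -3611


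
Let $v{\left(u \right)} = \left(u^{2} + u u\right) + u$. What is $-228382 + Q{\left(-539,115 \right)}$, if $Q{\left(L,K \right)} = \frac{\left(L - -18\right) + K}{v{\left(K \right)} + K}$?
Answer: $- \frac{105055727}{460} \approx -2.2838 \cdot 10^{5}$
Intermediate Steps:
$v{\left(u \right)} = u + 2 u^{2}$ ($v{\left(u \right)} = \left(u^{2} + u^{2}\right) + u = 2 u^{2} + u = u + 2 u^{2}$)
$Q{\left(L,K \right)} = \frac{18 + K + L}{K + K \left(1 + 2 K\right)}$ ($Q{\left(L,K \right)} = \frac{\left(L - -18\right) + K}{K \left(1 + 2 K\right) + K} = \frac{\left(L + 18\right) + K}{K + K \left(1 + 2 K\right)} = \frac{\left(18 + L\right) + K}{K + K \left(1 + 2 K\right)} = \frac{18 + K + L}{K + K \left(1 + 2 K\right)}$)
$-228382 + Q{\left(-539,115 \right)} = -228382 + \frac{18 + 115 - 539}{2 \cdot 115 \left(1 + 115\right)} = -228382 + \frac{1}{2} \cdot \frac{1}{115} \cdot \frac{1}{116} \left(-406\right) = -228382 - \frac{7}{460} = - \frac{105055727}{460}$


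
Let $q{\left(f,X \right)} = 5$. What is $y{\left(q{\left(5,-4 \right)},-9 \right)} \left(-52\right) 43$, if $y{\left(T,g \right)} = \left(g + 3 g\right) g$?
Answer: $-724464$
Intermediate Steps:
$y{\left(T,g \right)} = 4 g^{2}$ ($y{\left(T,g \right)} = 4 g g = 4 g^{2}$)
$y{\left(q{\left(5,-4 \right)},-9 \right)} \left(-52\right) 43 = 4 \left(-9\right)^{2} \left(-52\right) 43 = 4 \cdot 81 \left(-52\right) 43 = 324 \left(-52\right) 43 = \left(-16848\right) 43 = -724464$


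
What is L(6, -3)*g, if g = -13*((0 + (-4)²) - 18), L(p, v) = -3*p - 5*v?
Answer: -78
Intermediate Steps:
L(p, v) = -5*v - 3*p
g = 26 (g = -13*((0 + 16) - 18) = -13*(16 - 18) = -13*(-2) = 26)
L(6, -3)*g = (-5*(-3) - 3*6)*26 = (15 - 18)*26 = -3*26 = -78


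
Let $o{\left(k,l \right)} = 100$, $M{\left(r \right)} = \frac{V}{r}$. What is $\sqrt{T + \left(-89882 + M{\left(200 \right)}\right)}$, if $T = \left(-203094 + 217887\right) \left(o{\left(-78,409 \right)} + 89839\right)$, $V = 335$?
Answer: $\frac{\sqrt{532151098670}}{20} \approx 36474.0$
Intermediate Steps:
$M{\left(r \right)} = \frac{335}{r}$
$T = 1330467627$ ($T = \left(-203094 + 217887\right) \left(100 + 89839\right) = 14793 \cdot 89939 = 1330467627$)
$\sqrt{T + \left(-89882 + M{\left(200 \right)}\right)} = \sqrt{1330467627 - \left(89882 - \frac{335}{200}\right)} = \sqrt{1330467627 + \left(-89882 + 335 \cdot \frac{1}{200}\right)} = \sqrt{1330467627 + \left(-89882 + \frac{67}{40}\right)} = \sqrt{1330467627 - \frac{3595213}{40}} = \sqrt{\frac{53215109867}{40}} = \frac{\sqrt{532151098670}}{20}$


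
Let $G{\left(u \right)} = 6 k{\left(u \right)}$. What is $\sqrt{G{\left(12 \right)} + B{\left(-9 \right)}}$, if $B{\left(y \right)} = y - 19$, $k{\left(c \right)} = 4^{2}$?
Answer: $2 \sqrt{17} \approx 8.2462$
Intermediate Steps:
$k{\left(c \right)} = 16$
$G{\left(u \right)} = 96$ ($G{\left(u \right)} = 6 \cdot 16 = 96$)
$B{\left(y \right)} = -19 + y$
$\sqrt{G{\left(12 \right)} + B{\left(-9 \right)}} = \sqrt{96 - 28} = \sqrt{68} = 2 \sqrt{17}$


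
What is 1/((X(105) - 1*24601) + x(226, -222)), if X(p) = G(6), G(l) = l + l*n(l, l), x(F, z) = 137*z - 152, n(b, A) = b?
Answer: -1/55125 ≈ -1.8141e-5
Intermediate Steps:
x(F, z) = -152 + 137*z
G(l) = l + l**2 (G(l) = l + l*l = l + l**2)
X(p) = 42 (X(p) = 6*(1 + 6) = 6*7 = 42)
1/((X(105) - 1*24601) + x(226, -222)) = 1/((42 - 1*24601) + (-152 + 137*(-222))) = 1/((42 - 24601) + (-152 - 30414)) = 1/(-24559 - 30566) = 1/(-55125) = -1/55125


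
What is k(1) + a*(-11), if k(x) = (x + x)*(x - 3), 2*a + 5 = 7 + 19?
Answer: -239/2 ≈ -119.50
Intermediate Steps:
a = 21/2 (a = -5/2 + (7 + 19)/2 = -5/2 + (1/2)*26 = -5/2 + 13 = 21/2 ≈ 10.500)
k(x) = 2*x*(-3 + x) (k(x) = (2*x)*(-3 + x) = 2*x*(-3 + x))
k(1) + a*(-11) = 2*1*(-3 + 1) + (21/2)*(-11) = 2*1*(-2) - 231/2 = -4 - 231/2 = -239/2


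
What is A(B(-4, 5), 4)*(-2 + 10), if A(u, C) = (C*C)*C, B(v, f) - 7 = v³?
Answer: 512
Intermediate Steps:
B(v, f) = 7 + v³
A(u, C) = C³ (A(u, C) = C²*C = C³)
A(B(-4, 5), 4)*(-2 + 10) = 4³*(-2 + 10) = 64*8 = 512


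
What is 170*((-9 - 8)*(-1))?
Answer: 2890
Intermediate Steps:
170*((-9 - 8)*(-1)) = 170*(-17*(-1)) = 170*17 = 2890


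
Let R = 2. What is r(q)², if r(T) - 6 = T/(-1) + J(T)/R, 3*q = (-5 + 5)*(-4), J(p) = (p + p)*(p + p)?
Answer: 36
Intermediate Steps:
J(p) = 4*p² (J(p) = (2*p)*(2*p) = 4*p²)
q = 0 (q = ((-5 + 5)*(-4))/3 = (0*(-4))/3 = (⅓)*0 = 0)
r(T) = 6 - T + 2*T² (r(T) = 6 + (T/(-1) + (4*T²)/2) = 6 + (T*(-1) + (4*T²)*(½)) = 6 + (-T + 2*T²) = 6 - T + 2*T²)
r(q)² = (6 - 1*0 + 2*0²)² = (6 + 0 + 2*0)² = (6 + 0 + 0)² = 6² = 36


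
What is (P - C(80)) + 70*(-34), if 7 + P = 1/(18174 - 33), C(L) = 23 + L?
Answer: -45171089/18141 ≈ -2490.0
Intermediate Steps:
P = -126986/18141 (P = -7 + 1/(18174 - 33) = -7 + 1/18141 = -126986/18141 ≈ -6.9999)
(P - C(80)) + 70*(-34) = (-126986/18141 - (23 + 80)) + 70*(-34) = (-126986/18141 - 1*103) - 2380 = (-126986/18141 - 103) - 2380 = -1995509/18141 - 2380 = -45171089/18141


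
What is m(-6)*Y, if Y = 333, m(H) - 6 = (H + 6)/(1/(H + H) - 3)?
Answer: 1998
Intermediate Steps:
m(H) = 6 + (6 + H)/(-3 + 1/(2*H)) (m(H) = 6 + (H + 6)/(1/(H + H) - 3) = 6 + (6 + H)/(1/(2*H) - 3) = 6 + (6 + H)/(-3 + 1/(2*H)))
m(-6)*Y = (2*(-3 - 1*(-6)² + 12*(-6))/(-1 + 6*(-6)))*333 = (2*(-3 - 1*36 - 72)/(-1 - 36))*333 = (2*(-3 - 36 - 72)/(-37))*333 = (2*(-1/37)*(-111))*333 = 6*333 = 1998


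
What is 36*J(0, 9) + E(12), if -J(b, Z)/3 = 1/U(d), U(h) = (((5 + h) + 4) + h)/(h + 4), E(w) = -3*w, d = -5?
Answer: -144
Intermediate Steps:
U(h) = (9 + 2*h)/(4 + h) (U(h) = ((9 + h) + h)/(4 + h) = (9 + 2*h)/(4 + h))
J(b, Z) = -3 (J(b, Z) = -3*(4 - 5)/(9 + 2*(-5)) = -3*(-1/(9 - 10)) = -3/((-1*(-1))) = -3/1 = -3*1 = -3)
36*J(0, 9) + E(12) = 36*(-3) - 3*12 = -108 - 36 = -144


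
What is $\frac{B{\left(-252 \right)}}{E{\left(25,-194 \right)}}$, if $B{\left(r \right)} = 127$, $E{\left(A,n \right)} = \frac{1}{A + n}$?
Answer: $-21463$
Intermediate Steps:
$\frac{B{\left(-252 \right)}}{E{\left(25,-194 \right)}} = \frac{127}{\frac{1}{25 - 194}} = \frac{127}{\frac{1}{-169}} = \frac{127}{- \frac{1}{169}} = 127 \left(-169\right) = -21463$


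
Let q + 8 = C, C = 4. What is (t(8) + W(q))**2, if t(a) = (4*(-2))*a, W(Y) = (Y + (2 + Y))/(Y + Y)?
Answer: 64009/16 ≈ 4000.6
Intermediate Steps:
q = -4 (q = -8 + 4 = -4)
W(Y) = (2 + 2*Y)/(2*Y) (W(Y) = (2 + 2*Y)/((2*Y)) = (2 + 2*Y)*(1/(2*Y)) = (2 + 2*Y)/(2*Y))
t(a) = -8*a
(t(8) + W(q))**2 = (-8*8 + (1 - 4)/(-4))**2 = (-64 - 1/4*(-3))**2 = (-64 + 3/4)**2 = (-253/4)**2 = 64009/16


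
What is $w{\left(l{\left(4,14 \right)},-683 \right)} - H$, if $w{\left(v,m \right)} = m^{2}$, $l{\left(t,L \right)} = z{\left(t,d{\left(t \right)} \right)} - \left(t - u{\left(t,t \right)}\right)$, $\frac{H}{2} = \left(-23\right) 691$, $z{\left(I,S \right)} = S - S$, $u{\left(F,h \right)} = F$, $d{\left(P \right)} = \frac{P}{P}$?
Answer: $498275$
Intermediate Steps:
$d{\left(P \right)} = 1$
$z{\left(I,S \right)} = 0$
$H = -31786$ ($H = 2 \left(\left(-23\right) 691\right) = 2 \left(-15893\right) = -31786$)
$l{\left(t,L \right)} = 0$ ($l{\left(t,L \right)} = 0 + \left(t - t\right) = 0 + 0 = 0$)
$w{\left(l{\left(4,14 \right)},-683 \right)} - H = \left(-683\right)^{2} - -31786 = 466489 + 31786 = 498275$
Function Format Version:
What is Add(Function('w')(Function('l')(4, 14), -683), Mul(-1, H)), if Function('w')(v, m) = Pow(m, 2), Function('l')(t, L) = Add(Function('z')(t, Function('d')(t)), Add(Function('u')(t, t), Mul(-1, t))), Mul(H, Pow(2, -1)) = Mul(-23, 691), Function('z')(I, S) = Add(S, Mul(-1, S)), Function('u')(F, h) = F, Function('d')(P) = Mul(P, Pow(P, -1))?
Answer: 498275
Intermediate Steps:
Function('d')(P) = 1
Function('z')(I, S) = 0
H = -31786 (H = Mul(2, Mul(-23, 691)) = Mul(2, -15893) = -31786)
Function('l')(t, L) = 0 (Function('l')(t, L) = Add(0, Add(t, Mul(-1, t))) = Add(0, 0) = 0)
Add(Function('w')(Function('l')(4, 14), -683), Mul(-1, H)) = Add(Pow(-683, 2), Mul(-1, -31786)) = Add(466489, 31786) = 498275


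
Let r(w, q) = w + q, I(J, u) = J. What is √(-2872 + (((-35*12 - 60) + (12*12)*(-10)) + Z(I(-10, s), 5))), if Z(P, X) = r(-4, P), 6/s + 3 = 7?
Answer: 3*I*√534 ≈ 69.325*I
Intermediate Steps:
s = 3/2 (s = 6/(-3 + 7) = 6/4 = 6*(¼) = 3/2 ≈ 1.5000)
r(w, q) = q + w
Z(P, X) = -4 + P (Z(P, X) = P - 4 = -4 + P)
√(-2872 + (((-35*12 - 60) + (12*12)*(-10)) + Z(I(-10, s), 5))) = √(-2872 + (((-35*12 - 60) + (12*12)*(-10)) + (-4 - 10))) = √(-2872 + (((-420 - 60) + 144*(-10)) - 14)) = √(-2872 + ((-480 - 1440) - 14)) = √(-2872 + (-1920 - 14)) = √(-2872 - 1934) = √(-4806) = 3*I*√534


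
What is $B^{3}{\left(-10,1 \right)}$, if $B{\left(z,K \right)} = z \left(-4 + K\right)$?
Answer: $27000$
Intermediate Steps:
$B^{3}{\left(-10,1 \right)} = \left(- 10 \left(-4 + 1\right)\right)^{3} = \left(\left(-10\right) \left(-3\right)\right)^{3} = 30^{3} = 27000$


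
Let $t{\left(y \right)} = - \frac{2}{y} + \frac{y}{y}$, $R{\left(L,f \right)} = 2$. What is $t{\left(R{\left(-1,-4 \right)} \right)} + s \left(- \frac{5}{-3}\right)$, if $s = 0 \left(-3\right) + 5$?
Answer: $\frac{25}{3} \approx 8.3333$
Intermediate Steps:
$s = 5$ ($s = 0 + 5 = 5$)
$t{\left(y \right)} = 1 - \frac{2}{y}$ ($t{\left(y \right)} = - \frac{2}{y} + 1 = 1 - \frac{2}{y}$)
$t{\left(R{\left(-1,-4 \right)} \right)} + s \left(- \frac{5}{-3}\right) = \frac{-2 + 2}{2} + 5 \left(- \frac{5}{-3}\right) = \frac{1}{2} \cdot 0 + 5 \left(\left(-5\right) \left(- \frac{1}{3}\right)\right) = 0 + 5 \cdot \frac{5}{3} = 0 + \frac{25}{3} = \frac{25}{3}$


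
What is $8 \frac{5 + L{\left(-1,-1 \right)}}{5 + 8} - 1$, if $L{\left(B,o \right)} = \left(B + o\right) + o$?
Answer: $\frac{3}{13} \approx 0.23077$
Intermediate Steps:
$L{\left(B,o \right)} = B + 2 o$
$8 \frac{5 + L{\left(-1,-1 \right)}}{5 + 8} - 1 = 8 \frac{5 + \left(-1 + 2 \left(-1\right)\right)}{5 + 8} - 1 = 8 \frac{5 - 3}{13} - 1 = 8 \left(5 - 3\right) \frac{1}{13} - 1 = 8 \cdot 2 \cdot \frac{1}{13} - 1 = 8 \cdot \frac{2}{13} - 1 = \frac{16}{13} - 1 = \frac{3}{13}$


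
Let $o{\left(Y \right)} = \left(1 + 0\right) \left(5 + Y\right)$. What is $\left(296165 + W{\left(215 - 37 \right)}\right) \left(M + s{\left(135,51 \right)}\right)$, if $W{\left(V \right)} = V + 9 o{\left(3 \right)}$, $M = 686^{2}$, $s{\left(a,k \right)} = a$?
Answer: $139531729365$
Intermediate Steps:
$o{\left(Y \right)} = 5 + Y$ ($o{\left(Y \right)} = 1 \left(5 + Y\right) = 5 + Y$)
$M = 470596$
$W{\left(V \right)} = 72 + V$ ($W{\left(V \right)} = V + 9 \left(5 + 3\right) = V + 9 \cdot 8 = V + 72 = 72 + V$)
$\left(296165 + W{\left(215 - 37 \right)}\right) \left(M + s{\left(135,51 \right)}\right) = \left(296165 + \left(72 + \left(215 - 37\right)\right)\right) \left(470596 + 135\right) = \left(296165 + \left(72 + 178\right)\right) 470731 = \left(296165 + 250\right) 470731 = 296415 \cdot 470731 = 139531729365$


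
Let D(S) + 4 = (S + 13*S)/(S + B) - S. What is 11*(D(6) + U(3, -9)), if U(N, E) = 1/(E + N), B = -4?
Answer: 2101/6 ≈ 350.17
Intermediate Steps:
D(S) = -4 - S + 14*S/(-4 + S) (D(S) = -4 + ((S + 13*S)/(S - 4) - S) = -4 + ((14*S)/(-4 + S) - S) = -4 + (14*S/(-4 + S) - S) = -4 + (-S + 14*S/(-4 + S)) = -4 - S + 14*S/(-4 + S))
11*(D(6) + U(3, -9)) = 11*((16 - 1*6**2 + 14*6)/(-4 + 6) + 1/(-9 + 3)) = 11*((16 - 1*36 + 84)/2 + 1/(-6)) = 11*((16 - 36 + 84)/2 - 1/6) = 11*((1/2)*64 - 1/6) = 11*(32 - 1/6) = 11*(191/6) = 2101/6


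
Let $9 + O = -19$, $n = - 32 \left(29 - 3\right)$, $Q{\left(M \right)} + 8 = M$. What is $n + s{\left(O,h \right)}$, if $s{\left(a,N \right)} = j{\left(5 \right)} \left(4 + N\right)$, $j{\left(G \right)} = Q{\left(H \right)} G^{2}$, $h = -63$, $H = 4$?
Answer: $5068$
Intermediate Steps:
$Q{\left(M \right)} = -8 + M$
$j{\left(G \right)} = - 4 G^{2}$ ($j{\left(G \right)} = \left(-8 + 4\right) G^{2} = - 4 G^{2}$)
$n = -832$ ($n = \left(-32\right) 26 = -832$)
$O = -28$ ($O = -9 - 19 = -28$)
$s{\left(a,N \right)} = -400 - 100 N$ ($s{\left(a,N \right)} = - 4 \cdot 5^{2} \left(4 + N\right) = \left(-4\right) 25 \left(4 + N\right) = - 100 \left(4 + N\right) = -400 - 100 N$)
$n + s{\left(O,h \right)} = -832 - -5900 = -832 + \left(-400 + 6300\right) = -832 + 5900 = 5068$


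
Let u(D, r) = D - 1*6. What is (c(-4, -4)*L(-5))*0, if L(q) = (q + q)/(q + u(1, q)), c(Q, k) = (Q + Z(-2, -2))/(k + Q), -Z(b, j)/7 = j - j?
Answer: 0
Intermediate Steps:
u(D, r) = -6 + D (u(D, r) = D - 6 = -6 + D)
Z(b, j) = 0 (Z(b, j) = -7*(j - j) = -7*0 = 0)
c(Q, k) = Q/(Q + k) (c(Q, k) = (Q + 0)/(k + Q) = Q/(Q + k))
L(q) = 2*q/(-5 + q) (L(q) = (q + q)/(q + (-6 + 1)) = (2*q)/(q - 5) = (2*q)/(-5 + q) = 2*q/(-5 + q))
(c(-4, -4)*L(-5))*0 = ((-4/(-4 - 4))*(2*(-5)/(-5 - 5)))*0 = ((-4/(-8))*(2*(-5)/(-10)))*0 = ((-4*(-⅛))*(2*(-5)*(-⅒)))*0 = ((½)*1)*0 = (½)*0 = 0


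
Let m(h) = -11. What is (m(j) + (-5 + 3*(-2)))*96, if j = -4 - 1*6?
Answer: -2112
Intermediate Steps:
j = -10 (j = -4 - 6 = -10)
(m(j) + (-5 + 3*(-2)))*96 = (-11 + (-5 + 3*(-2)))*96 = (-11 + (-5 - 6))*96 = (-11 - 11)*96 = -22*96 = -2112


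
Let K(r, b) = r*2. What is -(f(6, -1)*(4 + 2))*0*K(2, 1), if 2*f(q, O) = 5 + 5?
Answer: 0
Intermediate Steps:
f(q, O) = 5 (f(q, O) = (5 + 5)/2 = (1/2)*10 = 5)
K(r, b) = 2*r
-(f(6, -1)*(4 + 2))*0*K(2, 1) = -(5*(4 + 2))*0*2*2 = -(5*6)*0*4 = -30*0*4 = -0*4 = -1*0 = 0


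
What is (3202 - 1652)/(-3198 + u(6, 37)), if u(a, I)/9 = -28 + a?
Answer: -775/1698 ≈ -0.45642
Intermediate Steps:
u(a, I) = -252 + 9*a (u(a, I) = 9*(-28 + a) = -252 + 9*a)
(3202 - 1652)/(-3198 + u(6, 37)) = (3202 - 1652)/(-3198 + (-252 + 9*6)) = 1550/(-3198 + (-252 + 54)) = 1550/(-3198 - 198) = 1550/(-3396) = 1550*(-1/3396) = -775/1698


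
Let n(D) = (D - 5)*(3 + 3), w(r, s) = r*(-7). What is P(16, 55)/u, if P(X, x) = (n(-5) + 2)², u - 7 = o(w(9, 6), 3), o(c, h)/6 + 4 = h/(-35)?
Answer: -117740/613 ≈ -192.07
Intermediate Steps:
w(r, s) = -7*r
n(D) = -30 + 6*D (n(D) = (-5 + D)*6 = -30 + 6*D)
o(c, h) = -24 - 6*h/35 (o(c, h) = -24 + 6*(h/(-35)) = -24 + 6*(h*(-1/35)) = -24 + 6*(-h/35) = -24 - 6*h/35)
u = -613/35 (u = 7 + (-24 - 6/35*3) = 7 + (-24 - 18/35) = 7 - 858/35 = -613/35 ≈ -17.514)
P(X, x) = 3364 (P(X, x) = ((-30 + 6*(-5)) + 2)² = ((-30 - 30) + 2)² = (-60 + 2)² = (-58)² = 3364)
P(16, 55)/u = 3364/(-613/35) = 3364*(-35/613) = -117740/613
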